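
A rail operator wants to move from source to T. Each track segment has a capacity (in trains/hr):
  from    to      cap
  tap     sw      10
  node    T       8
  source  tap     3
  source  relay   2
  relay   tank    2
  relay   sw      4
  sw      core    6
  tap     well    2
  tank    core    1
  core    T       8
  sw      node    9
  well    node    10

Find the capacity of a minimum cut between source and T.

5

Max flow = 5 (via 3 augmenting paths).
In the residual at optimum, the set reachable from source is {source}.
Cut edges: source→relay (cap 2), source→tap (cap 3). Sum = 5.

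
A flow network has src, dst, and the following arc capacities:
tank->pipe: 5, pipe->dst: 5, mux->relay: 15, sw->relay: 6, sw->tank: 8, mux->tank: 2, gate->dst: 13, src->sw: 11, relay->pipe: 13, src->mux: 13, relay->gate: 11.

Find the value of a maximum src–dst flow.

Augment src->sw->relay->pipe->dst: bottleneck 5. Total 5.
Augment src->sw->relay->gate->dst: bottleneck 1. Total 6.
Augment src->mux->relay->gate->dst: bottleneck 10. Total 16.
No augmenting path remains in the residual graph.

16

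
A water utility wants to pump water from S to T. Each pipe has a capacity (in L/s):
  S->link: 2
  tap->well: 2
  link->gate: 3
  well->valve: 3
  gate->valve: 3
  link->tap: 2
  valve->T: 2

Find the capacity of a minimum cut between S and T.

2

Max flow = 2 (via 1 augmenting path).
In the residual at optimum, the set reachable from S is {S}.
Cut edges: S->link (cap 2). Sum = 2.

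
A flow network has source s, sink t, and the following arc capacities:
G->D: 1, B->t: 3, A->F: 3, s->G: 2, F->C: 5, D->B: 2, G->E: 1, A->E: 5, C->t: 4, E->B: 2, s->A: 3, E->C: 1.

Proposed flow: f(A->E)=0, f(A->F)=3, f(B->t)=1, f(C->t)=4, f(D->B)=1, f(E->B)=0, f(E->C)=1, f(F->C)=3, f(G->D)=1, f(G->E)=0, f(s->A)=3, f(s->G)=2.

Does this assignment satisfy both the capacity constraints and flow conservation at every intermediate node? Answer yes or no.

No

Conservation fails at G: inflow 2 ≠ outflow 1.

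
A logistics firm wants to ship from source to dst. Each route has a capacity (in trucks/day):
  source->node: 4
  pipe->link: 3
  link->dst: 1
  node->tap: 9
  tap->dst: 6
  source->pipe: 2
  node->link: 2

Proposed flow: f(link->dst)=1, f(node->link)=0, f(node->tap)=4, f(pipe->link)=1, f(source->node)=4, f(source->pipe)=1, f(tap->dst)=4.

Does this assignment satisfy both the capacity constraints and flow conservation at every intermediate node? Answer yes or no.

Yes

Every edge has 0 ≤ f(e) ≤ cap(e).
At each intermediate node, inflow equals outflow.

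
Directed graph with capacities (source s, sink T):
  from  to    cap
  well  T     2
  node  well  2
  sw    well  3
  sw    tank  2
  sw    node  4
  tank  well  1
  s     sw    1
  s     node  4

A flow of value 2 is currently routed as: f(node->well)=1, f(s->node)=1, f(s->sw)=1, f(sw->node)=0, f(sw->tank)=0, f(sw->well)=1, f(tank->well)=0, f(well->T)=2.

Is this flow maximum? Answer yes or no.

Residual reachable from s: {node, s, sw, tank, well}; T is not reachable.
Saturated cut: well->T with total capacity 2 = current flow value. Flow is maximum.

Yes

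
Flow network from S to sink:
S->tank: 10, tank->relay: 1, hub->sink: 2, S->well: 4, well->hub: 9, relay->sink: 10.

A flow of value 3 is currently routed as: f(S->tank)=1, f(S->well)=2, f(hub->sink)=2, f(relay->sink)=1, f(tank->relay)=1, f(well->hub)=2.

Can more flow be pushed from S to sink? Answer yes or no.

No

Residual reachable from S: {S, hub, tank, well}; sink is not reachable.
Saturated cut: tank->relay, hub->sink with total capacity 3 = current flow value. Flow is maximum.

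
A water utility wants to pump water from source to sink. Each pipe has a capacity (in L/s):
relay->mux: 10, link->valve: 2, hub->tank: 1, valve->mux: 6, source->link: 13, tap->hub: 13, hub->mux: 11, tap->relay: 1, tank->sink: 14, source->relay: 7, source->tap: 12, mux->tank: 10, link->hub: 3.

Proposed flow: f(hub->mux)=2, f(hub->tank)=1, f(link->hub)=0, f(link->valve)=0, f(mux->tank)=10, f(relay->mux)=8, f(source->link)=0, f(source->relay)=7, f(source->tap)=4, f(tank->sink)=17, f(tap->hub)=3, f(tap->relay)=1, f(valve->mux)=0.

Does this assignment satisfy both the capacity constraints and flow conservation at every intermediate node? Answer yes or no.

Capacity violated on tank->sink: flow 17 > capacity 14.

No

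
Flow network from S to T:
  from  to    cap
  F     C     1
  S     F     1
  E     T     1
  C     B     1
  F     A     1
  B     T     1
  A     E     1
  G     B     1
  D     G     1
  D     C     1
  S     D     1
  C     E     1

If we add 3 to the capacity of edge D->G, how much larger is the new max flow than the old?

0

Original max flow = 2.
Edge D->G does not cross the min cut (source side {S}), so extra capacity there cannot help.
New max flow = 2. Increase = 0.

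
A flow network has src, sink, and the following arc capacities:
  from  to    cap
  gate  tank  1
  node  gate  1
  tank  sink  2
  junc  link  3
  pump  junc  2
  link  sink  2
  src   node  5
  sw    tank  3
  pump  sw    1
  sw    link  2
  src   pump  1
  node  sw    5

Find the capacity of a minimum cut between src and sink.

4

Max flow = 4 (via 3 augmenting paths).
In the residual at optimum, the set reachable from src is {gate, junc, link, node, pump, src, sw, tank}.
Cut edges: link→sink (cap 2), tank→sink (cap 2). Sum = 4.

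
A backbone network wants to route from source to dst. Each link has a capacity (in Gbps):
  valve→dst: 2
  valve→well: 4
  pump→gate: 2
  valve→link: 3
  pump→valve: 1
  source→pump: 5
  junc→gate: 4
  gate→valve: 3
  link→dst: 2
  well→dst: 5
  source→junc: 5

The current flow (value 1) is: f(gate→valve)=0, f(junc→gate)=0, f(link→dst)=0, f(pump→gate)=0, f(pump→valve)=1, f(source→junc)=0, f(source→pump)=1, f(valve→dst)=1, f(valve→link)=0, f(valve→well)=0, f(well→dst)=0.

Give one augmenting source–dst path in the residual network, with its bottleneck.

source→pump→gate→valve→dst, bottleneck 1

Residual along source→pump→gate→valve→dst: source→pump: 4, pump→gate: 2, gate→valve: 3, valve→dst: 1.
Bottleneck = min = 1.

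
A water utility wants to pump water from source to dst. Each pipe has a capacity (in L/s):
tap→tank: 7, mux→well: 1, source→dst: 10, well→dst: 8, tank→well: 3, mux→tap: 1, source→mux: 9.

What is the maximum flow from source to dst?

Augment source→dst: bottleneck 10. Total 10.
Augment source→mux→well→dst: bottleneck 1. Total 11.
Augment source→mux→tap→tank→well→dst: bottleneck 1. Total 12.
No augmenting path remains in the residual graph.

12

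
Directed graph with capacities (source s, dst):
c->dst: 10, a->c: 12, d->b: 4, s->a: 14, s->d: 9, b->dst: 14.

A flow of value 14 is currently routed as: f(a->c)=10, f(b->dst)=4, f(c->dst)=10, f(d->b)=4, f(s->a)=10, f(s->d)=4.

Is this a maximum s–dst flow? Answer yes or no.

Residual reachable from s: {a, c, d, s}; dst is not reachable.
Saturated cut: d->b, c->dst with total capacity 14 = current flow value. Flow is maximum.

Yes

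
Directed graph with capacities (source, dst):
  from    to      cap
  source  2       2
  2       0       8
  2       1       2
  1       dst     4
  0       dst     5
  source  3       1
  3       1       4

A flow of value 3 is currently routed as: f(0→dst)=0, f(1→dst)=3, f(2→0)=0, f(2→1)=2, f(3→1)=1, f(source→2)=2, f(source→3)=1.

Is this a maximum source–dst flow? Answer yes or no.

Yes

Residual reachable from source: {source}; dst is not reachable.
Saturated cut: source→3, source→2 with total capacity 3 = current flow value. Flow is maximum.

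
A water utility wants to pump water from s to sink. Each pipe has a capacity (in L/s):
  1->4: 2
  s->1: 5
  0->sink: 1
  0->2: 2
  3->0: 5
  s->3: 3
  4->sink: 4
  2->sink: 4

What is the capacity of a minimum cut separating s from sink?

5

Max flow = 5 (via 3 augmenting paths).
In the residual at optimum, the set reachable from s is {1, s}.
Cut edges: s->3 (cap 3), 1->4 (cap 2). Sum = 5.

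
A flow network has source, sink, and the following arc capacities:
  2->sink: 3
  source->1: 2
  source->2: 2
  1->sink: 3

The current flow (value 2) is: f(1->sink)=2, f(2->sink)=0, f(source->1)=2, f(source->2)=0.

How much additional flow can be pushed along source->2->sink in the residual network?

2

Residual capacities along the path: source->2: 2, 2->sink: 3.
Minimum is 2.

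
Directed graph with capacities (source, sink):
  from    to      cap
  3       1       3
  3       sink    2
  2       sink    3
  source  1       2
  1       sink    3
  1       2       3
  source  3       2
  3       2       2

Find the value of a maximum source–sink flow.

Augment source->3->sink: bottleneck 2. Total 2.
Augment source->1->sink: bottleneck 2. Total 4.
No augmenting path remains in the residual graph.

4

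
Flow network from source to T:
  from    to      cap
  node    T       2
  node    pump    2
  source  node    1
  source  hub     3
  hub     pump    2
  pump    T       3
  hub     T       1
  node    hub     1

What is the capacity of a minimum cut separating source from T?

Max flow = 4 (via 3 augmenting paths).
In the residual at optimum, the set reachable from source is {source}.
Cut edges: source->node (cap 1), source->hub (cap 3). Sum = 4.

4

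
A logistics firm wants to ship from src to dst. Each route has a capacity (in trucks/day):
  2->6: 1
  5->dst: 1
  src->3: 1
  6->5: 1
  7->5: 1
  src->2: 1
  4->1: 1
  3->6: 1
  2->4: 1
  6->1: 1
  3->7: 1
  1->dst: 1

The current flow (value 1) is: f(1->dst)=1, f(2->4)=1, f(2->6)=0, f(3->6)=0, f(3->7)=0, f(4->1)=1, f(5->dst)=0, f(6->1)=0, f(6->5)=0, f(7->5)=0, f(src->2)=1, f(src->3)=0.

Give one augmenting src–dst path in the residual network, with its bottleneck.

src->3->6->5->dst, bottleneck 1

Residual along src->3->6->5->dst: src->3: 1, 3->6: 1, 6->5: 1, 5->dst: 1.
Bottleneck = min = 1.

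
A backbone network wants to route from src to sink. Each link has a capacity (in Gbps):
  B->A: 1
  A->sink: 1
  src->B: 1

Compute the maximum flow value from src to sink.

Augment src->B->A->sink: bottleneck 1. Total 1.
No augmenting path remains in the residual graph.

1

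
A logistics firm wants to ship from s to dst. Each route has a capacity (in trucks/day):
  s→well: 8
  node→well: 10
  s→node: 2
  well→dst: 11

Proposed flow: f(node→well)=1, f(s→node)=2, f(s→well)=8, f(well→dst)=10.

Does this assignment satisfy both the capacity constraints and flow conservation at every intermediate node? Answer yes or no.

Conservation fails at node: inflow 2 ≠ outflow 1.

No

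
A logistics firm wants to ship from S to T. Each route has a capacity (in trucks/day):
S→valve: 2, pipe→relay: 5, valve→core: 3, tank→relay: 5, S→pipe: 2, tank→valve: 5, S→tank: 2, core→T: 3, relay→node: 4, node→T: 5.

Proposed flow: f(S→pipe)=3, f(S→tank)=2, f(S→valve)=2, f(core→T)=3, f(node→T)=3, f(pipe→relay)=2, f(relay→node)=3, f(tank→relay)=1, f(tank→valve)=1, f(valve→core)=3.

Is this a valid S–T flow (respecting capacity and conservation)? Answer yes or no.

No

Capacity violated on S→pipe: flow 3 > capacity 2.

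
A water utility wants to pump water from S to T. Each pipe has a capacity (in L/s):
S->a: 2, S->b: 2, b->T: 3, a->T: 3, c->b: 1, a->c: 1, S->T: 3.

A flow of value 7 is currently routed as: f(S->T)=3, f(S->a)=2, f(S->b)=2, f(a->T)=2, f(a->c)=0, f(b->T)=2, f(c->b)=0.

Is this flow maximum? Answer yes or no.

Residual reachable from S: {S}; T is not reachable.
Saturated cut: S->a, S->b, S->T with total capacity 7 = current flow value. Flow is maximum.

Yes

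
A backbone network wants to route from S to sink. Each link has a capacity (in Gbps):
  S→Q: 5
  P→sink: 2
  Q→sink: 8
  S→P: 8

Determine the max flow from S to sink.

7

Augment S→P→sink: bottleneck 2. Total 2.
Augment S→Q→sink: bottleneck 5. Total 7.
No augmenting path remains in the residual graph.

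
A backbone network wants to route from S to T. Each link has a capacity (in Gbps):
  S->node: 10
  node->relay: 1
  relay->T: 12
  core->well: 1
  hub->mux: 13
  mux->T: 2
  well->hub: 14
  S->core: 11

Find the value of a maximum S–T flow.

2

Augment S->node->relay->T: bottleneck 1. Total 1.
Augment S->core->well->hub->mux->T: bottleneck 1. Total 2.
No augmenting path remains in the residual graph.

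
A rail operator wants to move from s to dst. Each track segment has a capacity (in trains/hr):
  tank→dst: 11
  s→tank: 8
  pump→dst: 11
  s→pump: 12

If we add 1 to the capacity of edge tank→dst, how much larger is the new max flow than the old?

0

Original max flow = 19.
Edge tank→dst does not cross the min cut (source side {pump, s}), so extra capacity there cannot help.
New max flow = 19. Increase = 0.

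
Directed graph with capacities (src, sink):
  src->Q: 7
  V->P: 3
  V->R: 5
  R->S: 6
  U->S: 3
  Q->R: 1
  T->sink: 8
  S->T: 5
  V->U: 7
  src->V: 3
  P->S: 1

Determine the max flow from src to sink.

4

Augment src->Q->R->S->T->sink: bottleneck 1. Total 1.
Augment src->V->R->S->T->sink: bottleneck 3. Total 4.
No augmenting path remains in the residual graph.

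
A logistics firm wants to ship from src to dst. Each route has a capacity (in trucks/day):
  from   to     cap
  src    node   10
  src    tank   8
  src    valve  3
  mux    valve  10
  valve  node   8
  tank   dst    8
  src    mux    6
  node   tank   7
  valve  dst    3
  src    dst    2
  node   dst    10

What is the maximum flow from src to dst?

Augment src→dst: bottleneck 2. Total 2.
Augment src→valve→dst: bottleneck 3. Total 5.
Augment src→node→dst: bottleneck 10. Total 15.
Augment src→tank→dst: bottleneck 8. Total 23.
No augmenting path remains in the residual graph.

23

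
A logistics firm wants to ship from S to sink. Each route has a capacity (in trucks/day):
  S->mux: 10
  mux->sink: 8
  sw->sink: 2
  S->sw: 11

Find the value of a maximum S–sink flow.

Augment S->mux->sink: bottleneck 8. Total 8.
Augment S->sw->sink: bottleneck 2. Total 10.
No augmenting path remains in the residual graph.

10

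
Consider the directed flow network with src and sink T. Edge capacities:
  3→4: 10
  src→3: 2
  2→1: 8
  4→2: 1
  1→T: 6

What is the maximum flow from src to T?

Augment src→3→4→2→1→T: bottleneck 1. Total 1.
No augmenting path remains in the residual graph.

1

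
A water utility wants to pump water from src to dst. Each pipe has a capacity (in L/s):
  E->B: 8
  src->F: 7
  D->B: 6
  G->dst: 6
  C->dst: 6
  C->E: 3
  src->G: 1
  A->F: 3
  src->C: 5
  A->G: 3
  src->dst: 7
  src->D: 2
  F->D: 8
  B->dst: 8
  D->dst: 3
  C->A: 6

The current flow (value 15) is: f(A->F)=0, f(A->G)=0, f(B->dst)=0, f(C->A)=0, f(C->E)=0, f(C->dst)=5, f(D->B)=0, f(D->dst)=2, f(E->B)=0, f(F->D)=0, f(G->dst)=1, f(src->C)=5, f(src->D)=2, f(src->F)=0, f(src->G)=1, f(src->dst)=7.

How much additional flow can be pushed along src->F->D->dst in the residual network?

Residual capacities along the path: src->F: 7, F->D: 8, D->dst: 1.
Minimum is 1.

1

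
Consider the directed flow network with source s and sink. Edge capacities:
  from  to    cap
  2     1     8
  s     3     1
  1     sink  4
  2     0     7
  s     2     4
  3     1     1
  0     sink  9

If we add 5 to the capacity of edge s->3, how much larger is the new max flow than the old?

Original max flow = 5.
Even with extra capacity on s->3, another cut of capacity 5 remains binding.
New max flow = 5. Increase = 0.

0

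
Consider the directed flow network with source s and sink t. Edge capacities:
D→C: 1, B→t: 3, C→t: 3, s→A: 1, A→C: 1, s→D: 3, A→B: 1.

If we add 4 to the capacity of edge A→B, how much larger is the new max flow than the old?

Original max flow = 2.
Edge A→B does not cross the min cut (source side {D, s}), so extra capacity there cannot help.
New max flow = 2. Increase = 0.

0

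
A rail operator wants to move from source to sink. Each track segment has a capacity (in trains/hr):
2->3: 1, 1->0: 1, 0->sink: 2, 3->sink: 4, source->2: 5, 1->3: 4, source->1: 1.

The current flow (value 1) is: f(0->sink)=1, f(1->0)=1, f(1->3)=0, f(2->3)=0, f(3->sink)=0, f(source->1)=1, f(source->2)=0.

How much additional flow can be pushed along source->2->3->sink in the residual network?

1

Residual capacities along the path: source->2: 5, 2->3: 1, 3->sink: 4.
Minimum is 1.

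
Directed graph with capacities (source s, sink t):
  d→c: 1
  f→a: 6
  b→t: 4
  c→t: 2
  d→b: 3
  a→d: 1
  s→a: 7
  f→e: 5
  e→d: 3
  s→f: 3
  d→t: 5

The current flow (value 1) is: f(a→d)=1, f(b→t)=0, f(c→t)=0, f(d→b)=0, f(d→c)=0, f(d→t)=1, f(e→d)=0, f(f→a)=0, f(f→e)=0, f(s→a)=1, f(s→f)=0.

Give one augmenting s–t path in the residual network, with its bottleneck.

s→f→e→d→t, bottleneck 3

Residual along s→f→e→d→t: s→f: 3, f→e: 5, e→d: 3, d→t: 4.
Bottleneck = min = 3.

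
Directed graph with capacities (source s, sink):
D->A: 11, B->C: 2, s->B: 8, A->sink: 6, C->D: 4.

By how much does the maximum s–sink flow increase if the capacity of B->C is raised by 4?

Original max flow = 2.
After raising cap(B->C), augmenting paths through that edge carry 2 more units.
New max flow = 4. Increase = 2.

2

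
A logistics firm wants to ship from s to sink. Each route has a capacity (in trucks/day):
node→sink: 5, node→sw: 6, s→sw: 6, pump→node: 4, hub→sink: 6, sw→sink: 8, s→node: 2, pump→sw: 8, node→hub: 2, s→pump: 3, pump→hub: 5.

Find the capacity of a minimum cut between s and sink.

11

Max flow = 11 (via 3 augmenting paths).
In the residual at optimum, the set reachable from s is {s}.
Cut edges: s→pump (cap 3), s→node (cap 2), s→sw (cap 6). Sum = 11.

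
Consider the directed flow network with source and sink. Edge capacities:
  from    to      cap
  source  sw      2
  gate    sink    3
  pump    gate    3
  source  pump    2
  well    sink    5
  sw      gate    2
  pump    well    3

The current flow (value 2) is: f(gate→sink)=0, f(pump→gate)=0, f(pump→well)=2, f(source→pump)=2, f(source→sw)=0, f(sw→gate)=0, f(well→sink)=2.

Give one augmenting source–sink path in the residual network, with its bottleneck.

source→sw→gate→sink, bottleneck 2

Residual along source→sw→gate→sink: source→sw: 2, sw→gate: 2, gate→sink: 3.
Bottleneck = min = 2.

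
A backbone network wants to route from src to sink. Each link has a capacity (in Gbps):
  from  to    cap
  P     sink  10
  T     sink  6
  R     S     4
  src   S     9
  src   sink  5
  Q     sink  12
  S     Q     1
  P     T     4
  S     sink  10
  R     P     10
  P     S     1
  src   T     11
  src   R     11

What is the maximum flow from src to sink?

31

Augment src->sink: bottleneck 5. Total 5.
Augment src->S->sink: bottleneck 9. Total 14.
Augment src->T->sink: bottleneck 6. Total 20.
Augment src->R->P->sink: bottleneck 10. Total 30.
Augment src->R->S->sink: bottleneck 1. Total 31.
No augmenting path remains in the residual graph.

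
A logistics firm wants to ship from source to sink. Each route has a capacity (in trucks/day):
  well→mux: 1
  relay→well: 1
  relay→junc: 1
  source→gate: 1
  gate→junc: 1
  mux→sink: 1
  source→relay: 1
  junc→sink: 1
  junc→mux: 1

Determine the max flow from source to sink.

Augment source→relay→junc→sink: bottleneck 1. Total 1.
Augment source→gate→junc→mux→sink: bottleneck 1. Total 2.
No augmenting path remains in the residual graph.

2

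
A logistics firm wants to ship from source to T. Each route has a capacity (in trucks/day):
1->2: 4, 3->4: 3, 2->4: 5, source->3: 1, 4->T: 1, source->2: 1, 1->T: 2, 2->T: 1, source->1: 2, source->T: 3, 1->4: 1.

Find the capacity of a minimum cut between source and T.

Max flow = 7 (via 4 augmenting paths).
In the residual at optimum, the set reachable from source is {source}.
Cut edges: source->1 (cap 2), source->2 (cap 1), source->3 (cap 1), source->T (cap 3). Sum = 7.

7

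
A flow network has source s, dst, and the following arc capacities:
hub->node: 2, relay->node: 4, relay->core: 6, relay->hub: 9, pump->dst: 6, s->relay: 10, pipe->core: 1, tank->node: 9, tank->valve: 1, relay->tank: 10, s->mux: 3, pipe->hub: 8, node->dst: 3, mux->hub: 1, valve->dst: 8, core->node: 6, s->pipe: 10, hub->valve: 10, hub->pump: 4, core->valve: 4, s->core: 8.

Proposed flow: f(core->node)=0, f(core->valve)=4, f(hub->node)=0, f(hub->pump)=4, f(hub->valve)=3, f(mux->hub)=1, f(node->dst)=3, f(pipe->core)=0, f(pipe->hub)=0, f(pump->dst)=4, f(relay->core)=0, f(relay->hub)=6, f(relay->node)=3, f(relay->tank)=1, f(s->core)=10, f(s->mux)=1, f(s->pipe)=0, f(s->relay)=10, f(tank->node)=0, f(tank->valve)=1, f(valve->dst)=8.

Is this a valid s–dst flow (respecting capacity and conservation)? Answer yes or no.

No

Capacity violated on s->core: flow 10 > capacity 8.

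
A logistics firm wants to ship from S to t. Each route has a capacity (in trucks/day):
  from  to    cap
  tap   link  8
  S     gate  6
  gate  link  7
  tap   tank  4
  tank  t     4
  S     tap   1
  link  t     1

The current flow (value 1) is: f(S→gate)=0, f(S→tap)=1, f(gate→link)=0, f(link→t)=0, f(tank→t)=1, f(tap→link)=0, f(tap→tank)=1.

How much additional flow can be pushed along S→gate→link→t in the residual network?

1

Residual capacities along the path: S→gate: 6, gate→link: 7, link→t: 1.
Minimum is 1.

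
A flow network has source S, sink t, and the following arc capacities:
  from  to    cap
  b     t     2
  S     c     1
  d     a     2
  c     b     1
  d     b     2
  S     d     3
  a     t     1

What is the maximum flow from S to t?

3

Augment S→c→b→t: bottleneck 1. Total 1.
Augment S→d→b→t: bottleneck 1. Total 2.
Augment S→d→a→t: bottleneck 1. Total 3.
No augmenting path remains in the residual graph.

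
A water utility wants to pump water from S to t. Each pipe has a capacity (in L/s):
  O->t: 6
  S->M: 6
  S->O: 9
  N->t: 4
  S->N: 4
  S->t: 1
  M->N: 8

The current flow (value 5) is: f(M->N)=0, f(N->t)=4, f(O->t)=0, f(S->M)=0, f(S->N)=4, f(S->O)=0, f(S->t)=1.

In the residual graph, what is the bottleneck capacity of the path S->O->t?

6

Residual capacities along the path: S->O: 9, O->t: 6.
Minimum is 6.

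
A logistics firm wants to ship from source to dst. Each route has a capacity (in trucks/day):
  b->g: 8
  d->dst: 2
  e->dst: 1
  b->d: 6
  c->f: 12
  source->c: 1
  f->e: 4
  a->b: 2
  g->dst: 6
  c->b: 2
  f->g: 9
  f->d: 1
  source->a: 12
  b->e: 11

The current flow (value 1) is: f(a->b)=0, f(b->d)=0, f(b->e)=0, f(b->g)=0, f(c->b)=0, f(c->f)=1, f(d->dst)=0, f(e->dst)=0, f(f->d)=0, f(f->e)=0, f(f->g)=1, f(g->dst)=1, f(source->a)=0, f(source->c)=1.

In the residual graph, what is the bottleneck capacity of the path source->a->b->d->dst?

Residual capacities along the path: source->a: 12, a->b: 2, b->d: 6, d->dst: 2.
Minimum is 2.

2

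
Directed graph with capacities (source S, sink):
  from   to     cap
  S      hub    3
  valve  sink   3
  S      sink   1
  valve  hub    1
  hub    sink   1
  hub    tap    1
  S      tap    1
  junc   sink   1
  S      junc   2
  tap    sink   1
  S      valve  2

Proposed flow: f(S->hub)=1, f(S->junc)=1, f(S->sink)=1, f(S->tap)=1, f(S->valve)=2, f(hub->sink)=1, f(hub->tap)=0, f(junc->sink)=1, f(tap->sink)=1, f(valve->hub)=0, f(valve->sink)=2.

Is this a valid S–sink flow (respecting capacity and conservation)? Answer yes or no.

Yes

Every edge has 0 ≤ f(e) ≤ cap(e).
At each intermediate node, inflow equals outflow.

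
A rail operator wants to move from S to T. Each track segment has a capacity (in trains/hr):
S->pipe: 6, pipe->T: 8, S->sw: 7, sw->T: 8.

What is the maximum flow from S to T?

13

Augment S->pipe->T: bottleneck 6. Total 6.
Augment S->sw->T: bottleneck 7. Total 13.
No augmenting path remains in the residual graph.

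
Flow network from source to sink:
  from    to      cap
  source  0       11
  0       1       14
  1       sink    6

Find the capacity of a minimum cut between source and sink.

6

Max flow = 6 (via 1 augmenting path).
In the residual at optimum, the set reachable from source is {0, 1, source}.
Cut edges: 1->sink (cap 6). Sum = 6.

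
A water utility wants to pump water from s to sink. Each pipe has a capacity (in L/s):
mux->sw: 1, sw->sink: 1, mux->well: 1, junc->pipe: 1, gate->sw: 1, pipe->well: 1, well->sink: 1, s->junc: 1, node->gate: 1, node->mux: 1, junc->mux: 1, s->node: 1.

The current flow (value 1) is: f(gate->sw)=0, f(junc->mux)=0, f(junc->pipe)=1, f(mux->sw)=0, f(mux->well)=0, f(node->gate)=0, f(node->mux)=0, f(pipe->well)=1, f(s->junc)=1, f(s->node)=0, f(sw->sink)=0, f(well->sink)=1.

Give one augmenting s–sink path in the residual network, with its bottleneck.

s->node->mux->sw->sink, bottleneck 1

Residual along s->node->mux->sw->sink: s->node: 1, node->mux: 1, mux->sw: 1, sw->sink: 1.
Bottleneck = min = 1.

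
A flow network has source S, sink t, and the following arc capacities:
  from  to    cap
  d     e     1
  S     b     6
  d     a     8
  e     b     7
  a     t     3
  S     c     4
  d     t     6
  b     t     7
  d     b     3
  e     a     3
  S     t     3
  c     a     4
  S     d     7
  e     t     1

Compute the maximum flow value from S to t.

19

Augment S→t: bottleneck 3. Total 3.
Augment S→d→t: bottleneck 6. Total 9.
Augment S→b→t: bottleneck 6. Total 15.
Augment S→d→e→t: bottleneck 1. Total 16.
Augment S→c→a→t: bottleneck 3. Total 19.
No augmenting path remains in the residual graph.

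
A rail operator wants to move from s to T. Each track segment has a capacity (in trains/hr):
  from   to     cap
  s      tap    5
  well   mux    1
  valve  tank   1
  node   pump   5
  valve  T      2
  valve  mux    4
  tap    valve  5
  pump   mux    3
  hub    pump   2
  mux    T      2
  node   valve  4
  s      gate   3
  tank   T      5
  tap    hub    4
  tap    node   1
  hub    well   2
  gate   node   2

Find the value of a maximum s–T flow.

Augment s→tap→valve→T: bottleneck 2. Total 2.
Augment s→tap→valve→mux→T: bottleneck 2. Total 4.
Augment s→tap→valve→tank→T: bottleneck 1. Total 5.
No augmenting path remains in the residual graph.

5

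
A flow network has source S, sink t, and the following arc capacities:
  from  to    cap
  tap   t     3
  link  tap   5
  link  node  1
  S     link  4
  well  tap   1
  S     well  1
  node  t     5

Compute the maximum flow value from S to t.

4

Augment S→well→tap→t: bottleneck 1. Total 1.
Augment S→link→tap→t: bottleneck 2. Total 3.
Augment S→link→node→t: bottleneck 1. Total 4.
No augmenting path remains in the residual graph.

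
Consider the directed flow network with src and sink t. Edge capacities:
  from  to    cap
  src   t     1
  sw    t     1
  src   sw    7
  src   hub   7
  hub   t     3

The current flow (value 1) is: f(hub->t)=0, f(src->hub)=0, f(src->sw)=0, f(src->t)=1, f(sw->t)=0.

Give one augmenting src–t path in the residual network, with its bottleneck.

Residual along src->hub->t: src->hub: 7, hub->t: 3.
Bottleneck = min = 3.

src->hub->t, bottleneck 3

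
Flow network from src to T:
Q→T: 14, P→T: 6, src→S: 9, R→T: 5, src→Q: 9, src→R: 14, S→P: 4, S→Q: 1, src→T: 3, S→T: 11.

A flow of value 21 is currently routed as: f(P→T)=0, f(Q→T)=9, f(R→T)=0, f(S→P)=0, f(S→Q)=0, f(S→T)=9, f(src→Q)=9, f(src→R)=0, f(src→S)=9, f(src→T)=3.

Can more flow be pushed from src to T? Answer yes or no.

Residual path src→R→T has bottleneck 5 > 0.
Pushing 5 along it raises the flow to 26, so the given flow is not maximum.

Yes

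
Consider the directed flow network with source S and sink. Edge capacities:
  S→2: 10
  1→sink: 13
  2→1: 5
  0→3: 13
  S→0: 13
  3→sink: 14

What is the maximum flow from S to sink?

Augment S→0→3→sink: bottleneck 13. Total 13.
Augment S→2→1→sink: bottleneck 5. Total 18.
No augmenting path remains in the residual graph.

18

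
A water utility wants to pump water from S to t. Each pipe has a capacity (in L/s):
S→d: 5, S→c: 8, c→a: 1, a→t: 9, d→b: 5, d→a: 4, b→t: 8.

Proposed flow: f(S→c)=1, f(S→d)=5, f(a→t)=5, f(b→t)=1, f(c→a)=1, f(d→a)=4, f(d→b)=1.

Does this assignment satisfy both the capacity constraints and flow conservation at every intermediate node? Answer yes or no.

Every edge has 0 ≤ f(e) ≤ cap(e).
At each intermediate node, inflow equals outflow.

Yes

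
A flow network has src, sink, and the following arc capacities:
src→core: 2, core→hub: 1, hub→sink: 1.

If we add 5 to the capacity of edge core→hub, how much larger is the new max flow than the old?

0

Original max flow = 1.
Even with extra capacity on core→hub, another cut of capacity 1 remains binding.
New max flow = 1. Increase = 0.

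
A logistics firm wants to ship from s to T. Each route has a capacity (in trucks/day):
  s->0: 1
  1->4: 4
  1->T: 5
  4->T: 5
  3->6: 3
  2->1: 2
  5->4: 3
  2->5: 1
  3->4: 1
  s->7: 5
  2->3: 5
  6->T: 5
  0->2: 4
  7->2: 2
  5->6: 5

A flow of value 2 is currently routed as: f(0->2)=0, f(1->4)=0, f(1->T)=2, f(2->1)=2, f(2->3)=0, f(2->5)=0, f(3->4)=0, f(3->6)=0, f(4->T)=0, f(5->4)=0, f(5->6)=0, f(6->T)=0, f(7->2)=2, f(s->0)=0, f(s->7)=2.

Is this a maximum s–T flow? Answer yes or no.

No

Residual path s->0->2->3->4->T has bottleneck 1 > 0.
Pushing 1 along it raises the flow to 3, so the given flow is not maximum.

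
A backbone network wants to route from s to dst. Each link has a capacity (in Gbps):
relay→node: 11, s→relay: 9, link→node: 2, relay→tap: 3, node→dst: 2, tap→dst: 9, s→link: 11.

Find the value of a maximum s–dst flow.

5

Augment s→relay→tap→dst: bottleneck 3. Total 3.
Augment s→relay→node→dst: bottleneck 2. Total 5.
No augmenting path remains in the residual graph.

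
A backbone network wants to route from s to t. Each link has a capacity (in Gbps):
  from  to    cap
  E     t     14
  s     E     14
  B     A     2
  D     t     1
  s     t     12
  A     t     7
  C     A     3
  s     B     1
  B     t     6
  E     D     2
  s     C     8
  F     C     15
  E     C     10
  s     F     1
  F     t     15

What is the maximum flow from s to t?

Augment s->t: bottleneck 12. Total 12.
Augment s->E->t: bottleneck 14. Total 26.
Augment s->F->t: bottleneck 1. Total 27.
Augment s->B->t: bottleneck 1. Total 28.
Augment s->C->A->t: bottleneck 3. Total 31.
No augmenting path remains in the residual graph.

31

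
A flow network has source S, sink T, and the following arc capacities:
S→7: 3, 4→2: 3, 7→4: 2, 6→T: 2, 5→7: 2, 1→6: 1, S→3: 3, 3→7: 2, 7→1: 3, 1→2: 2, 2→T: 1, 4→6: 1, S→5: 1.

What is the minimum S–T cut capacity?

Max flow = 3 (via 3 augmenting paths).
In the residual at optimum, the set reachable from S is {1, 2, 3, 4, 5, 7, S}.
Cut edges: 1→6 (cap 1), 4→6 (cap 1), 2→T (cap 1). Sum = 3.

3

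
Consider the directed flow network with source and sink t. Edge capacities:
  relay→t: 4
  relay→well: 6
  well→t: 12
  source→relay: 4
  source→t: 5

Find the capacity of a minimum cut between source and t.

9

Max flow = 9 (via 2 augmenting paths).
In the residual at optimum, the set reachable from source is {source}.
Cut edges: source→relay (cap 4), source→t (cap 5). Sum = 9.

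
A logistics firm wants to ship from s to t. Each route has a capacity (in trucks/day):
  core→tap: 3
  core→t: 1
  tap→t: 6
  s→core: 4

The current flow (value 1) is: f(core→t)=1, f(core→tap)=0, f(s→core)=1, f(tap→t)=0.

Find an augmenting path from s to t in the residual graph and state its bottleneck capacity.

s→core→tap→t, bottleneck 3

Residual along s→core→tap→t: s→core: 3, core→tap: 3, tap→t: 6.
Bottleneck = min = 3.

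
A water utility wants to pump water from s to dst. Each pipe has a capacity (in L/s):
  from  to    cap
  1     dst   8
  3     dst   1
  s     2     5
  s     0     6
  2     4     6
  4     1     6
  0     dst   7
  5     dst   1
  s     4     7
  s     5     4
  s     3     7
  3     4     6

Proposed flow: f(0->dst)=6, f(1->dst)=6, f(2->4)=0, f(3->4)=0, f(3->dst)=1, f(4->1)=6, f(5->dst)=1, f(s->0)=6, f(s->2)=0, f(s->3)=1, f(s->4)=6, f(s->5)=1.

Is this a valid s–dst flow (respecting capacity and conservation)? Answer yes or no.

Yes

Every edge has 0 ≤ f(e) ≤ cap(e).
At each intermediate node, inflow equals outflow.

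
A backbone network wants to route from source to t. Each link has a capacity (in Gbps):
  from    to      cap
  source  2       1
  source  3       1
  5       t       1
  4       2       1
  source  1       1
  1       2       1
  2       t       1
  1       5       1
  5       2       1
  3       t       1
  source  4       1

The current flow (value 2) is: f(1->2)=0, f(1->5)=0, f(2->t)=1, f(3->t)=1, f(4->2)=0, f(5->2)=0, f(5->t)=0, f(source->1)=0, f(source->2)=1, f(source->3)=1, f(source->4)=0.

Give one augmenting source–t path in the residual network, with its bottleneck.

source->1->5->t, bottleneck 1

Residual along source->1->5->t: source->1: 1, 1->5: 1, 5->t: 1.
Bottleneck = min = 1.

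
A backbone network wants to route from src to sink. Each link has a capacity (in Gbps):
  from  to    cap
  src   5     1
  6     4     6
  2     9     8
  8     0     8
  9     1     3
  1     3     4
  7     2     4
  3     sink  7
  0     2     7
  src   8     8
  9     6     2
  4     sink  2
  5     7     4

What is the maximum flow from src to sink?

5

Augment src->5->7->2->9->1->3->sink: bottleneck 1. Total 1.
Augment src->8->0->2->9->1->3->sink: bottleneck 2. Total 3.
Augment src->8->0->2->9->6->4->sink: bottleneck 2. Total 5.
No augmenting path remains in the residual graph.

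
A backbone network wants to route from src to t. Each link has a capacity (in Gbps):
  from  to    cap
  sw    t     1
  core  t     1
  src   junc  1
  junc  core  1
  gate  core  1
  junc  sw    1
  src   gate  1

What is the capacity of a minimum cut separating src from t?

Max flow = 2 (via 2 augmenting paths).
In the residual at optimum, the set reachable from src is {src}.
Cut edges: src->gate (cap 1), src->junc (cap 1). Sum = 2.

2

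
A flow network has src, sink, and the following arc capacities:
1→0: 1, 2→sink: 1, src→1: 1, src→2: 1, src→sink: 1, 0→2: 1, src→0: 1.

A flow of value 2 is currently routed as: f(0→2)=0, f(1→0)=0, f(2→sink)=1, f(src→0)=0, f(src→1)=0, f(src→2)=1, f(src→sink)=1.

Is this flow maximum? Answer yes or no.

Residual reachable from src: {0, 1, 2, src}; sink is not reachable.
Saturated cut: src→sink, 2→sink with total capacity 2 = current flow value. Flow is maximum.

Yes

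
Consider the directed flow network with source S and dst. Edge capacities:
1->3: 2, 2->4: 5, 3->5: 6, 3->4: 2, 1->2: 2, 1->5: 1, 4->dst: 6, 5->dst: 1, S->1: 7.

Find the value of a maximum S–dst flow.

Augment S->1->5->dst: bottleneck 1. Total 1.
Augment S->1->3->4->dst: bottleneck 2. Total 3.
Augment S->1->2->4->dst: bottleneck 2. Total 5.
No augmenting path remains in the residual graph.

5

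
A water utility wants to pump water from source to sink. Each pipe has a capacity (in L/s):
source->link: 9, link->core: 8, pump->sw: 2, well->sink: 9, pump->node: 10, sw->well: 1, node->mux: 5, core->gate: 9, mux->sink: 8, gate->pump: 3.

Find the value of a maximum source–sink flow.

Augment source->link->core->gate->pump->sw->well->sink: bottleneck 1. Total 1.
Augment source->link->core->gate->pump->node->mux->sink: bottleneck 2. Total 3.
No augmenting path remains in the residual graph.

3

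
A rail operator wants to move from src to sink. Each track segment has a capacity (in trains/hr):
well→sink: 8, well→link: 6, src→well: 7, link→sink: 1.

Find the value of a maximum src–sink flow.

7

Augment src→well→sink: bottleneck 7. Total 7.
No augmenting path remains in the residual graph.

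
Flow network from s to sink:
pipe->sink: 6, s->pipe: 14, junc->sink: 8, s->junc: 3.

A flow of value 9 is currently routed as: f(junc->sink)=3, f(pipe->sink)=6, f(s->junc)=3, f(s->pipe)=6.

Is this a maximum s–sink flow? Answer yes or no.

Yes

Residual reachable from s: {pipe, s}; sink is not reachable.
Saturated cut: s->junc, pipe->sink with total capacity 9 = current flow value. Flow is maximum.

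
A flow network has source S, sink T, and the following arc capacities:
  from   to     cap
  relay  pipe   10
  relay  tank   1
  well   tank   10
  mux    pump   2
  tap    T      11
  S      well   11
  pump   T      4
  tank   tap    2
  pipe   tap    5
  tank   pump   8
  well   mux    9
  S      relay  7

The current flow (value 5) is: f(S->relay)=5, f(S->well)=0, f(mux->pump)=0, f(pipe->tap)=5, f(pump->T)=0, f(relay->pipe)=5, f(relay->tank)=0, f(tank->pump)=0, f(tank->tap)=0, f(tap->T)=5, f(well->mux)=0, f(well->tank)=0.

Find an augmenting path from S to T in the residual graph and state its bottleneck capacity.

S->relay->tank->tap->T, bottleneck 1

Residual along S->relay->tank->tap->T: S->relay: 2, relay->tank: 1, tank->tap: 2, tap->T: 6.
Bottleneck = min = 1.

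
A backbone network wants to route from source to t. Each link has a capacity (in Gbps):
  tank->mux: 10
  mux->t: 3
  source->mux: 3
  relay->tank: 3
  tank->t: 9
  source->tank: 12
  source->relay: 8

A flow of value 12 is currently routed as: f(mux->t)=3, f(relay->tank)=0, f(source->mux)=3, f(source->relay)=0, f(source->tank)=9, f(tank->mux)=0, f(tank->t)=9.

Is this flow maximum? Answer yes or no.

Residual reachable from source: {mux, relay, source, tank}; t is not reachable.
Saturated cut: tank->t, mux->t with total capacity 12 = current flow value. Flow is maximum.

Yes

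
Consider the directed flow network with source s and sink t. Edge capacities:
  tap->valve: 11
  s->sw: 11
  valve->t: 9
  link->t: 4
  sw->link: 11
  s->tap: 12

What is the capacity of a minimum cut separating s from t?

13

Max flow = 13 (via 2 augmenting paths).
In the residual at optimum, the set reachable from s is {link, s, sw, tap, valve}.
Cut edges: valve->t (cap 9), link->t (cap 4). Sum = 13.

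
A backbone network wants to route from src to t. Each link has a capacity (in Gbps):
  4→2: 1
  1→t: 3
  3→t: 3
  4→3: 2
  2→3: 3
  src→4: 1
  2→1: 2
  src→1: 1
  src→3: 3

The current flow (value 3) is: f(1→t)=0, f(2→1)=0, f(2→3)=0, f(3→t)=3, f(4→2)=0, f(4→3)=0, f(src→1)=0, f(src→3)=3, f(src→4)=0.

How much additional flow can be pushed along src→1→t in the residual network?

1

Residual capacities along the path: src→1: 1, 1→t: 3.
Minimum is 1.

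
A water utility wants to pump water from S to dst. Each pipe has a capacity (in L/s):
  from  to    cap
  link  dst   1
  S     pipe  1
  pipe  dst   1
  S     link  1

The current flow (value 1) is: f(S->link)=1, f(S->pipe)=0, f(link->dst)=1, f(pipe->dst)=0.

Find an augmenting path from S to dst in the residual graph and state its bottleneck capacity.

Residual along S->pipe->dst: S->pipe: 1, pipe->dst: 1.
Bottleneck = min = 1.

S->pipe->dst, bottleneck 1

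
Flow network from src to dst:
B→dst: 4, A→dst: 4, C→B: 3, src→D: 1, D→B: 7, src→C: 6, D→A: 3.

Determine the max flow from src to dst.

Augment src→D→A→dst: bottleneck 1. Total 1.
Augment src→C→B→dst: bottleneck 3. Total 4.
No augmenting path remains in the residual graph.

4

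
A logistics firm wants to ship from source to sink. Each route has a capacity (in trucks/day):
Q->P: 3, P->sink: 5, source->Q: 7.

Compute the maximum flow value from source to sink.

3

Augment source->Q->P->sink: bottleneck 3. Total 3.
No augmenting path remains in the residual graph.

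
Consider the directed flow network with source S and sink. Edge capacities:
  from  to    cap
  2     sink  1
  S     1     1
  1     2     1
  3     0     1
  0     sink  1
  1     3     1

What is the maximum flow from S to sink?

Augment S->1->2->sink: bottleneck 1. Total 1.
No augmenting path remains in the residual graph.

1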